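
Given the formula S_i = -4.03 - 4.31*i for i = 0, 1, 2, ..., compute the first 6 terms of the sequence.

This is an arithmetic sequence.
i=0: S_0 = -4.03 + -4.31*0 = -4.03
i=1: S_1 = -4.03 + -4.31*1 = -8.34
i=2: S_2 = -4.03 + -4.31*2 = -12.65
i=3: S_3 = -4.03 + -4.31*3 = -16.96
i=4: S_4 = -4.03 + -4.31*4 = -21.27
i=5: S_5 = -4.03 + -4.31*5 = -25.58
The first 6 terms are: [-4.03, -8.34, -12.65, -16.96, -21.27, -25.58]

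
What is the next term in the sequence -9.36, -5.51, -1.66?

Differences: -5.51 - -9.36 = 3.85
This is an arithmetic sequence with common difference d = 3.85.
Next term = -1.66 + 3.85 = 2.19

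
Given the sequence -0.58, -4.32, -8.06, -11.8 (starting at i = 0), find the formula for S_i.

Check differences: -4.32 - -0.58 = -3.74
-8.06 - -4.32 = -3.74
Common difference d = -3.74.
First term a = -0.58.
Formula: S_i = -0.58 - 3.74*i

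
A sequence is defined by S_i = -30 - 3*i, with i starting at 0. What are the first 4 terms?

This is an arithmetic sequence.
i=0: S_0 = -30 + -3*0 = -30
i=1: S_1 = -30 + -3*1 = -33
i=2: S_2 = -30 + -3*2 = -36
i=3: S_3 = -30 + -3*3 = -39
The first 4 terms are: [-30, -33, -36, -39]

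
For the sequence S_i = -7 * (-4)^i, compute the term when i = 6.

S_6 = -7 * (-4)^6 = -7 * 4096 = -28672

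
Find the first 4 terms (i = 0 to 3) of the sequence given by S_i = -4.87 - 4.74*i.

This is an arithmetic sequence.
i=0: S_0 = -4.87 + -4.74*0 = -4.87
i=1: S_1 = -4.87 + -4.74*1 = -9.61
i=2: S_2 = -4.87 + -4.74*2 = -14.35
i=3: S_3 = -4.87 + -4.74*3 = -19.09
The first 4 terms are: [-4.87, -9.61, -14.35, -19.09]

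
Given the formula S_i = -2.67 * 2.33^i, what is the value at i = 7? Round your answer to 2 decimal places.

S_7 = -2.67 * 2.33^7 ≈ -2.67 * 372.8133 ≈ -995.41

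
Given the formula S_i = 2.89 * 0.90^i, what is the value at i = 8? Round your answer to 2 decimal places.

S_8 = 2.89 * 0.9^8 ≈ 2.89 * 0.4305 ≈ 1.24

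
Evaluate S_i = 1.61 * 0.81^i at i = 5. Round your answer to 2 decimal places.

S_5 = 1.61 * 0.81^5 ≈ 1.61 * 0.3487 ≈ 0.56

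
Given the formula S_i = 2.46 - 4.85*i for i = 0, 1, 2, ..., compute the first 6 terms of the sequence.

This is an arithmetic sequence.
i=0: S_0 = 2.46 + -4.85*0 = 2.46
i=1: S_1 = 2.46 + -4.85*1 = -2.39
i=2: S_2 = 2.46 + -4.85*2 = -7.24
i=3: S_3 = 2.46 + -4.85*3 = -12.09
i=4: S_4 = 2.46 + -4.85*4 = -16.94
i=5: S_5 = 2.46 + -4.85*5 = -21.79
The first 6 terms are: [2.46, -2.39, -7.24, -12.09, -16.94, -21.79]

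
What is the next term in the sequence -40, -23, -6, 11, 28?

Differences: -23 - -40 = 17
This is an arithmetic sequence with common difference d = 17.
Next term = 28 + 17 = 45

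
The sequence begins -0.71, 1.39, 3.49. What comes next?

Differences: 1.39 - -0.71 = 2.1
This is an arithmetic sequence with common difference d = 2.1.
Next term = 3.49 + 2.1 = 5.59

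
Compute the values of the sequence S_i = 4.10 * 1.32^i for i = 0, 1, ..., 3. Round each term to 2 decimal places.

This is a geometric sequence.
i=0: S_0 = 4.1 * 1.32^0 = 4.1
i=1: S_1 = 4.1 * 1.32^1 ≈ 5.41
i=2: S_2 = 4.1 * 1.32^2 ≈ 7.14
i=3: S_3 = 4.1 * 1.32^3 ≈ 9.43
The first 4 terms are: [4.1, 5.41, 7.14, 9.43]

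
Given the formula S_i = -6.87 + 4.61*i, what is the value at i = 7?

S_7 = -6.87 + 4.61*7 = -6.87 + 32.27 = 25.4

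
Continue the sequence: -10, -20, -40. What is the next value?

Ratios: -20 / -10 = 2.0
This is a geometric sequence with common ratio r = 2.
Next term = -40 * 2 = -80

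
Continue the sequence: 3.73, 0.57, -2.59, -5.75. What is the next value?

Differences: 0.57 - 3.73 = -3.16
This is an arithmetic sequence with common difference d = -3.16.
Next term = -5.75 + -3.16 = -8.91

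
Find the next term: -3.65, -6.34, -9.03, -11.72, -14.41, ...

Differences: -6.34 - -3.65 = -2.69
This is an arithmetic sequence with common difference d = -2.69.
Next term = -14.41 + -2.69 = -17.1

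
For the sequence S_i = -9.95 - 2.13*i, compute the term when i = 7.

S_7 = -9.95 + -2.13*7 = -9.95 + -14.91 = -24.86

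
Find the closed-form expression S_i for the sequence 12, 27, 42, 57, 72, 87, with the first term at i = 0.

Check differences: 27 - 12 = 15
42 - 27 = 15
Common difference d = 15.
First term a = 12.
Formula: S_i = 12 + 15*i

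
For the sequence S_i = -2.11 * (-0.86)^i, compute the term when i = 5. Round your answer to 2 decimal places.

S_5 = -2.11 * (-0.86)^5 ≈ -2.11 * -0.4704 ≈ 0.99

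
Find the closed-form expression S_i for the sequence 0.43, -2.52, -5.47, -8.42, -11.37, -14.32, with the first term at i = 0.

Check differences: -2.52 - 0.43 = -2.95
-5.47 - -2.52 = -2.95
Common difference d = -2.95.
First term a = 0.43.
Formula: S_i = 0.43 - 2.95*i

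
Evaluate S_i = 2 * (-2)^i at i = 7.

S_7 = 2 * (-2)^7 = 2 * -128 = -256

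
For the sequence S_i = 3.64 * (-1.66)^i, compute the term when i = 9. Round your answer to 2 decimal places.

S_9 = 3.64 * (-1.66)^9 ≈ 3.64 * -95.7134 ≈ -348.4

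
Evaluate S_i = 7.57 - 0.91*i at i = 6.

S_6 = 7.57 + -0.91*6 = 7.57 + -5.46 = 2.11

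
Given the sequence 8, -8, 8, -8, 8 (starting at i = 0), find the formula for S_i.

Check ratios: -8 / 8 = -1.0
Common ratio r = -1.
First term a = 8.
Formula: S_i = 8 * (-1)^i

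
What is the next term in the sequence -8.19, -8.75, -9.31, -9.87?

Differences: -8.75 - -8.19 = -0.56
This is an arithmetic sequence with common difference d = -0.56.
Next term = -9.87 + -0.56 = -10.43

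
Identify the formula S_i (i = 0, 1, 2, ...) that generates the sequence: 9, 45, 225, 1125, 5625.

Check ratios: 45 / 9 = 5.0
Common ratio r = 5.
First term a = 9.
Formula: S_i = 9 * 5^i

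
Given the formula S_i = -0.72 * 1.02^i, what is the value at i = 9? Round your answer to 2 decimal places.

S_9 = -0.72 * 1.02^9 ≈ -0.72 * 1.1951 ≈ -0.86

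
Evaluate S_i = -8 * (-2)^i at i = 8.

S_8 = -8 * (-2)^8 = -8 * 256 = -2048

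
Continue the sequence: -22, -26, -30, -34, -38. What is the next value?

Differences: -26 - -22 = -4
This is an arithmetic sequence with common difference d = -4.
Next term = -38 + -4 = -42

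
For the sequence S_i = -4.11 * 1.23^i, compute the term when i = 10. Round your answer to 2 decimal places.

S_10 = -4.11 * 1.23^10 ≈ -4.11 * 7.9259 ≈ -32.58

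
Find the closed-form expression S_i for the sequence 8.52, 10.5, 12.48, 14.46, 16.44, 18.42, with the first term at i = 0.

Check differences: 10.5 - 8.52 = 1.98
12.48 - 10.5 = 1.98
Common difference d = 1.98.
First term a = 8.52.
Formula: S_i = 8.52 + 1.98*i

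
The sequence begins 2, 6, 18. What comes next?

Ratios: 6 / 2 = 3.0
This is a geometric sequence with common ratio r = 3.
Next term = 18 * 3 = 54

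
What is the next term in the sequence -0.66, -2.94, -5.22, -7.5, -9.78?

Differences: -2.94 - -0.66 = -2.28
This is an arithmetic sequence with common difference d = -2.28.
Next term = -9.78 + -2.28 = -12.06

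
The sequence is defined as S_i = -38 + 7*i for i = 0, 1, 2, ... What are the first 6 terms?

This is an arithmetic sequence.
i=0: S_0 = -38 + 7*0 = -38
i=1: S_1 = -38 + 7*1 = -31
i=2: S_2 = -38 + 7*2 = -24
i=3: S_3 = -38 + 7*3 = -17
i=4: S_4 = -38 + 7*4 = -10
i=5: S_5 = -38 + 7*5 = -3
The first 6 terms are: [-38, -31, -24, -17, -10, -3]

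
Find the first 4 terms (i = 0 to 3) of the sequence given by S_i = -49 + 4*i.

This is an arithmetic sequence.
i=0: S_0 = -49 + 4*0 = -49
i=1: S_1 = -49 + 4*1 = -45
i=2: S_2 = -49 + 4*2 = -41
i=3: S_3 = -49 + 4*3 = -37
The first 4 terms are: [-49, -45, -41, -37]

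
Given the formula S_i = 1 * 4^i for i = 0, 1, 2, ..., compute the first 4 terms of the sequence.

This is a geometric sequence.
i=0: S_0 = 1 * 4^0 = 1
i=1: S_1 = 1 * 4^1 = 4
i=2: S_2 = 1 * 4^2 = 16
i=3: S_3 = 1 * 4^3 = 64
The first 4 terms are: [1, 4, 16, 64]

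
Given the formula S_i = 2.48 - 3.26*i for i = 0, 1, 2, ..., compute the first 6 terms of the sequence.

This is an arithmetic sequence.
i=0: S_0 = 2.48 + -3.26*0 = 2.48
i=1: S_1 = 2.48 + -3.26*1 = -0.78
i=2: S_2 = 2.48 + -3.26*2 = -4.04
i=3: S_3 = 2.48 + -3.26*3 = -7.3
i=4: S_4 = 2.48 + -3.26*4 = -10.56
i=5: S_5 = 2.48 + -3.26*5 = -13.82
The first 6 terms are: [2.48, -0.78, -4.04, -7.3, -10.56, -13.82]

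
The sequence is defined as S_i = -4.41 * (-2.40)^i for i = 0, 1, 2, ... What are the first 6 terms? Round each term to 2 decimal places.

This is a geometric sequence.
i=0: S_0 = -4.41 * (-2.4)^0 = -4.41
i=1: S_1 = -4.41 * (-2.4)^1 ≈ 10.58
i=2: S_2 = -4.41 * (-2.4)^2 ≈ -25.4
i=3: S_3 = -4.41 * (-2.4)^3 ≈ 60.96
i=4: S_4 = -4.41 * (-2.4)^4 ≈ -146.31
i=5: S_5 = -4.41 * (-2.4)^5 ≈ 351.15
The first 6 terms are: [-4.41, 10.58, -25.4, 60.96, -146.31, 351.15]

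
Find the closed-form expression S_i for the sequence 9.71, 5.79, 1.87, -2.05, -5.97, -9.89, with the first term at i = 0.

Check differences: 5.79 - 9.71 = -3.92
1.87 - 5.79 = -3.92
Common difference d = -3.92.
First term a = 9.71.
Formula: S_i = 9.71 - 3.92*i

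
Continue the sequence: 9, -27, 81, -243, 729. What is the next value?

Ratios: -27 / 9 = -3.0
This is a geometric sequence with common ratio r = -3.
Next term = 729 * -3 = -2187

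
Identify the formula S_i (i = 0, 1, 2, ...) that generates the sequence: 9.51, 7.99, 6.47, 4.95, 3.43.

Check differences: 7.99 - 9.51 = -1.52
6.47 - 7.99 = -1.52
Common difference d = -1.52.
First term a = 9.51.
Formula: S_i = 9.51 - 1.52*i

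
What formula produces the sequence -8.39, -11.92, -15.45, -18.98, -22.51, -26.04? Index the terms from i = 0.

Check differences: -11.92 - -8.39 = -3.53
-15.45 - -11.92 = -3.53
Common difference d = -3.53.
First term a = -8.39.
Formula: S_i = -8.39 - 3.53*i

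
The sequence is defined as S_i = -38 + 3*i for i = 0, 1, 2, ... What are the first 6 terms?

This is an arithmetic sequence.
i=0: S_0 = -38 + 3*0 = -38
i=1: S_1 = -38 + 3*1 = -35
i=2: S_2 = -38 + 3*2 = -32
i=3: S_3 = -38 + 3*3 = -29
i=4: S_4 = -38 + 3*4 = -26
i=5: S_5 = -38 + 3*5 = -23
The first 6 terms are: [-38, -35, -32, -29, -26, -23]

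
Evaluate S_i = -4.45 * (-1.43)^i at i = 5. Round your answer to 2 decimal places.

S_5 = -4.45 * (-1.43)^5 ≈ -4.45 * -5.9797 ≈ 26.61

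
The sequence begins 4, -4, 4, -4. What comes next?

Ratios: -4 / 4 = -1.0
This is a geometric sequence with common ratio r = -1.
Next term = -4 * -1 = 4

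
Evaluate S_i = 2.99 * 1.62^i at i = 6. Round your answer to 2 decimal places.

S_6 = 2.99 * 1.62^6 ≈ 2.99 * 18.0755 ≈ 54.05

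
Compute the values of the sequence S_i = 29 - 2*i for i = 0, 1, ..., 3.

This is an arithmetic sequence.
i=0: S_0 = 29 + -2*0 = 29
i=1: S_1 = 29 + -2*1 = 27
i=2: S_2 = 29 + -2*2 = 25
i=3: S_3 = 29 + -2*3 = 23
The first 4 terms are: [29, 27, 25, 23]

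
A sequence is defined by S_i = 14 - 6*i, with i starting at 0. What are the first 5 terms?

This is an arithmetic sequence.
i=0: S_0 = 14 + -6*0 = 14
i=1: S_1 = 14 + -6*1 = 8
i=2: S_2 = 14 + -6*2 = 2
i=3: S_3 = 14 + -6*3 = -4
i=4: S_4 = 14 + -6*4 = -10
The first 5 terms are: [14, 8, 2, -4, -10]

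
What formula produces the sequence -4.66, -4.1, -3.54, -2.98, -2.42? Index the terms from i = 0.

Check differences: -4.1 - -4.66 = 0.56
-3.54 - -4.1 = 0.56
Common difference d = 0.56.
First term a = -4.66.
Formula: S_i = -4.66 + 0.56*i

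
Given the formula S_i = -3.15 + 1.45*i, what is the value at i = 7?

S_7 = -3.15 + 1.45*7 = -3.15 + 10.15 = 7.0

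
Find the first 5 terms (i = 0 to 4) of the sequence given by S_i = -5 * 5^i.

This is a geometric sequence.
i=0: S_0 = -5 * 5^0 = -5
i=1: S_1 = -5 * 5^1 = -25
i=2: S_2 = -5 * 5^2 = -125
i=3: S_3 = -5 * 5^3 = -625
i=4: S_4 = -5 * 5^4 = -3125
The first 5 terms are: [-5, -25, -125, -625, -3125]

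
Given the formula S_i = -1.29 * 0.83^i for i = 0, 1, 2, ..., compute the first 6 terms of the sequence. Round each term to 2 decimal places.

This is a geometric sequence.
i=0: S_0 = -1.29 * 0.83^0 = -1.29
i=1: S_1 = -1.29 * 0.83^1 ≈ -1.07
i=2: S_2 = -1.29 * 0.83^2 ≈ -0.89
i=3: S_3 = -1.29 * 0.83^3 ≈ -0.74
i=4: S_4 = -1.29 * 0.83^4 ≈ -0.61
i=5: S_5 = -1.29 * 0.83^5 ≈ -0.51
The first 6 terms are: [-1.29, -1.07, -0.89, -0.74, -0.61, -0.51]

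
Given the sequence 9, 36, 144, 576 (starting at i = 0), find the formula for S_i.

Check ratios: 36 / 9 = 4.0
Common ratio r = 4.
First term a = 9.
Formula: S_i = 9 * 4^i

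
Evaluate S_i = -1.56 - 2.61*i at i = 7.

S_7 = -1.56 + -2.61*7 = -1.56 + -18.27 = -19.83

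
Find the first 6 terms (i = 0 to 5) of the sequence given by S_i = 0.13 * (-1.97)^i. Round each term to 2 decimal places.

This is a geometric sequence.
i=0: S_0 = 0.13 * (-1.97)^0 = 0.13
i=1: S_1 = 0.13 * (-1.97)^1 ≈ -0.26
i=2: S_2 = 0.13 * (-1.97)^2 ≈ 0.5
i=3: S_3 = 0.13 * (-1.97)^3 ≈ -0.99
i=4: S_4 = 0.13 * (-1.97)^4 ≈ 1.96
i=5: S_5 = 0.13 * (-1.97)^5 ≈ -3.86
The first 6 terms are: [0.13, -0.26, 0.5, -0.99, 1.96, -3.86]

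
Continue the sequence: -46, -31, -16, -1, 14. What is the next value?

Differences: -31 - -46 = 15
This is an arithmetic sequence with common difference d = 15.
Next term = 14 + 15 = 29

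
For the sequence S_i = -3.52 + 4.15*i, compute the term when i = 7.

S_7 = -3.52 + 4.15*7 = -3.52 + 29.05 = 25.53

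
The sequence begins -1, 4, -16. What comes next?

Ratios: 4 / -1 = -4.0
This is a geometric sequence with common ratio r = -4.
Next term = -16 * -4 = 64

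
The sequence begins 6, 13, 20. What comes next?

Differences: 13 - 6 = 7
This is an arithmetic sequence with common difference d = 7.
Next term = 20 + 7 = 27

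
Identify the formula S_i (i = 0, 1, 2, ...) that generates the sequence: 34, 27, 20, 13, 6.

Check differences: 27 - 34 = -7
20 - 27 = -7
Common difference d = -7.
First term a = 34.
Formula: S_i = 34 - 7*i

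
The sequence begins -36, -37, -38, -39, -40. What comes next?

Differences: -37 - -36 = -1
This is an arithmetic sequence with common difference d = -1.
Next term = -40 + -1 = -41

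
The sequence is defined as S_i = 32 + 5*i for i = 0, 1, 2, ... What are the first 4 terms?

This is an arithmetic sequence.
i=0: S_0 = 32 + 5*0 = 32
i=1: S_1 = 32 + 5*1 = 37
i=2: S_2 = 32 + 5*2 = 42
i=3: S_3 = 32 + 5*3 = 47
The first 4 terms are: [32, 37, 42, 47]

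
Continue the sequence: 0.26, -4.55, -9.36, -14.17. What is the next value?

Differences: -4.55 - 0.26 = -4.81
This is an arithmetic sequence with common difference d = -4.81.
Next term = -14.17 + -4.81 = -18.98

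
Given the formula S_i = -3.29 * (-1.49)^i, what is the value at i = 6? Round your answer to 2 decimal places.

S_6 = -3.29 * (-1.49)^6 ≈ -3.29 * 10.9425 ≈ -36.0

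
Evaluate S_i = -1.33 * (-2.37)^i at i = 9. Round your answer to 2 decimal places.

S_9 = -1.33 * (-2.37)^9 ≈ -1.33 * -2359.039 ≈ 3137.52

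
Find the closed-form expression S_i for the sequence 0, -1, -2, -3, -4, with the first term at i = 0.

Check differences: -1 - 0 = -1
-2 - -1 = -1
Common difference d = -1.
First term a = 0.
Formula: S_i = 0 - 1*i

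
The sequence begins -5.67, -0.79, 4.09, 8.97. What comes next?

Differences: -0.79 - -5.67 = 4.88
This is an arithmetic sequence with common difference d = 4.88.
Next term = 8.97 + 4.88 = 13.85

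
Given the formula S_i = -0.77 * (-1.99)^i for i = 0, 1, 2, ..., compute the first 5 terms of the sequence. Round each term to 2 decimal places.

This is a geometric sequence.
i=0: S_0 = -0.77 * (-1.99)^0 = -0.77
i=1: S_1 = -0.77 * (-1.99)^1 ≈ 1.53
i=2: S_2 = -0.77 * (-1.99)^2 ≈ -3.05
i=3: S_3 = -0.77 * (-1.99)^3 ≈ 6.07
i=4: S_4 = -0.77 * (-1.99)^4 ≈ -12.08
The first 5 terms are: [-0.77, 1.53, -3.05, 6.07, -12.08]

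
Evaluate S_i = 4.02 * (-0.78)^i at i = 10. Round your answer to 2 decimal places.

S_10 = 4.02 * (-0.78)^10 ≈ 4.02 * 0.0834 ≈ 0.34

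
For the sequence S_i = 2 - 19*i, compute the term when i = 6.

S_6 = 2 + -19*6 = 2 + -114 = -112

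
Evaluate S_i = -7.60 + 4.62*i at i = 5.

S_5 = -7.6 + 4.62*5 = -7.6 + 23.1 = 15.5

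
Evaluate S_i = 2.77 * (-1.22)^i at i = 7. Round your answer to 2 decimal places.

S_7 = 2.77 * (-1.22)^7 ≈ 2.77 * -4.0227 ≈ -11.14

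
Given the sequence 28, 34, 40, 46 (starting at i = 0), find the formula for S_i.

Check differences: 34 - 28 = 6
40 - 34 = 6
Common difference d = 6.
First term a = 28.
Formula: S_i = 28 + 6*i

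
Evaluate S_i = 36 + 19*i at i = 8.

S_8 = 36 + 19*8 = 36 + 152 = 188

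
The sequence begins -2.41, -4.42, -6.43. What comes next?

Differences: -4.42 - -2.41 = -2.01
This is an arithmetic sequence with common difference d = -2.01.
Next term = -6.43 + -2.01 = -8.44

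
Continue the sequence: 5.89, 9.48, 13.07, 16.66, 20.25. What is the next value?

Differences: 9.48 - 5.89 = 3.59
This is an arithmetic sequence with common difference d = 3.59.
Next term = 20.25 + 3.59 = 23.84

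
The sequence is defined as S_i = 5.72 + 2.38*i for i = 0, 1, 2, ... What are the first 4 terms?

This is an arithmetic sequence.
i=0: S_0 = 5.72 + 2.38*0 = 5.72
i=1: S_1 = 5.72 + 2.38*1 = 8.1
i=2: S_2 = 5.72 + 2.38*2 = 10.48
i=3: S_3 = 5.72 + 2.38*3 = 12.86
The first 4 terms are: [5.72, 8.1, 10.48, 12.86]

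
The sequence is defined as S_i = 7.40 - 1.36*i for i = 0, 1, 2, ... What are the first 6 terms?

This is an arithmetic sequence.
i=0: S_0 = 7.4 + -1.36*0 = 7.4
i=1: S_1 = 7.4 + -1.36*1 = 6.04
i=2: S_2 = 7.4 + -1.36*2 = 4.68
i=3: S_3 = 7.4 + -1.36*3 = 3.32
i=4: S_4 = 7.4 + -1.36*4 = 1.96
i=5: S_5 = 7.4 + -1.36*5 = 0.6
The first 6 terms are: [7.4, 6.04, 4.68, 3.32, 1.96, 0.6]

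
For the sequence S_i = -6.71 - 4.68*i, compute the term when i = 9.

S_9 = -6.71 + -4.68*9 = -6.71 + -42.12 = -48.83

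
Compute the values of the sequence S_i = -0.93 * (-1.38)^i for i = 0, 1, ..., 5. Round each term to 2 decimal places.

This is a geometric sequence.
i=0: S_0 = -0.93 * (-1.38)^0 = -0.93
i=1: S_1 = -0.93 * (-1.38)^1 ≈ 1.28
i=2: S_2 = -0.93 * (-1.38)^2 ≈ -1.77
i=3: S_3 = -0.93 * (-1.38)^3 ≈ 2.44
i=4: S_4 = -0.93 * (-1.38)^4 ≈ -3.37
i=5: S_5 = -0.93 * (-1.38)^5 ≈ 4.65
The first 6 terms are: [-0.93, 1.28, -1.77, 2.44, -3.37, 4.65]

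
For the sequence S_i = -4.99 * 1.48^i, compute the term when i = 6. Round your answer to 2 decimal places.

S_6 = -4.99 * 1.48^6 ≈ -4.99 * 10.5092 ≈ -52.44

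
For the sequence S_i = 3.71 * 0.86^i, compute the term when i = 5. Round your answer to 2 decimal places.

S_5 = 3.71 * 0.86^5 ≈ 3.71 * 0.4704 ≈ 1.75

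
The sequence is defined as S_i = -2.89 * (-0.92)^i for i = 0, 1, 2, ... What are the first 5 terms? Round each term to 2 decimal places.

This is a geometric sequence.
i=0: S_0 = -2.89 * (-0.92)^0 = -2.89
i=1: S_1 = -2.89 * (-0.92)^1 ≈ 2.66
i=2: S_2 = -2.89 * (-0.92)^2 ≈ -2.45
i=3: S_3 = -2.89 * (-0.92)^3 ≈ 2.25
i=4: S_4 = -2.89 * (-0.92)^4 ≈ -2.07
The first 5 terms are: [-2.89, 2.66, -2.45, 2.25, -2.07]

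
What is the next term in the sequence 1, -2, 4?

Ratios: -2 / 1 = -2.0
This is a geometric sequence with common ratio r = -2.
Next term = 4 * -2 = -8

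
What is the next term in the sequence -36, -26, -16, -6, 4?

Differences: -26 - -36 = 10
This is an arithmetic sequence with common difference d = 10.
Next term = 4 + 10 = 14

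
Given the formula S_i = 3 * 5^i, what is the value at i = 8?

S_8 = 3 * 5^8 = 3 * 390625 = 1171875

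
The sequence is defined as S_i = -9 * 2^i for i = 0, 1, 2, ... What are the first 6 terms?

This is a geometric sequence.
i=0: S_0 = -9 * 2^0 = -9
i=1: S_1 = -9 * 2^1 = -18
i=2: S_2 = -9 * 2^2 = -36
i=3: S_3 = -9 * 2^3 = -72
i=4: S_4 = -9 * 2^4 = -144
i=5: S_5 = -9 * 2^5 = -288
The first 6 terms are: [-9, -18, -36, -72, -144, -288]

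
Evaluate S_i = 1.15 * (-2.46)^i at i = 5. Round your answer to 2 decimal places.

S_5 = 1.15 * (-2.46)^5 ≈ 1.15 * -90.0898 ≈ -103.6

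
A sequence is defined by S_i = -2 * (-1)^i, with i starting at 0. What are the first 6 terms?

This is a geometric sequence.
i=0: S_0 = -2 * (-1)^0 = -2
i=1: S_1 = -2 * (-1)^1 = 2
i=2: S_2 = -2 * (-1)^2 = -2
i=3: S_3 = -2 * (-1)^3 = 2
i=4: S_4 = -2 * (-1)^4 = -2
i=5: S_5 = -2 * (-1)^5 = 2
The first 6 terms are: [-2, 2, -2, 2, -2, 2]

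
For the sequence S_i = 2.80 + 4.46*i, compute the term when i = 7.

S_7 = 2.8 + 4.46*7 = 2.8 + 31.22 = 34.02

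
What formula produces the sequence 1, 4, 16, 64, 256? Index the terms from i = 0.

Check ratios: 4 / 1 = 4.0
Common ratio r = 4.
First term a = 1.
Formula: S_i = 1 * 4^i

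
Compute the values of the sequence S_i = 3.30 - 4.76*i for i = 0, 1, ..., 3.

This is an arithmetic sequence.
i=0: S_0 = 3.3 + -4.76*0 = 3.3
i=1: S_1 = 3.3 + -4.76*1 = -1.46
i=2: S_2 = 3.3 + -4.76*2 = -6.22
i=3: S_3 = 3.3 + -4.76*3 = -10.98
The first 4 terms are: [3.3, -1.46, -6.22, -10.98]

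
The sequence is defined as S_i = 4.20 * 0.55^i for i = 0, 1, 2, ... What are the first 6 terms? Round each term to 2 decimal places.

This is a geometric sequence.
i=0: S_0 = 4.2 * 0.55^0 = 4.2
i=1: S_1 = 4.2 * 0.55^1 = 2.31
i=2: S_2 = 4.2 * 0.55^2 ≈ 1.27
i=3: S_3 = 4.2 * 0.55^3 ≈ 0.7
i=4: S_4 = 4.2 * 0.55^4 ≈ 0.38
i=5: S_5 = 4.2 * 0.55^5 ≈ 0.21
The first 6 terms are: [4.2, 2.31, 1.27, 0.7, 0.38, 0.21]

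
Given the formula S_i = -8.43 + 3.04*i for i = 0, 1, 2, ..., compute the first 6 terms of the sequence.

This is an arithmetic sequence.
i=0: S_0 = -8.43 + 3.04*0 = -8.43
i=1: S_1 = -8.43 + 3.04*1 = -5.39
i=2: S_2 = -8.43 + 3.04*2 = -2.35
i=3: S_3 = -8.43 + 3.04*3 = 0.69
i=4: S_4 = -8.43 + 3.04*4 = 3.73
i=5: S_5 = -8.43 + 3.04*5 = 6.77
The first 6 terms are: [-8.43, -5.39, -2.35, 0.69, 3.73, 6.77]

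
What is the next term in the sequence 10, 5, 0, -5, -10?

Differences: 5 - 10 = -5
This is an arithmetic sequence with common difference d = -5.
Next term = -10 + -5 = -15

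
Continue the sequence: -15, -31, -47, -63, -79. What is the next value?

Differences: -31 - -15 = -16
This is an arithmetic sequence with common difference d = -16.
Next term = -79 + -16 = -95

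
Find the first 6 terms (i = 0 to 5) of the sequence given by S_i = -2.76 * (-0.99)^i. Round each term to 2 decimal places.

This is a geometric sequence.
i=0: S_0 = -2.76 * (-0.99)^0 = -2.76
i=1: S_1 = -2.76 * (-0.99)^1 ≈ 2.73
i=2: S_2 = -2.76 * (-0.99)^2 ≈ -2.71
i=3: S_3 = -2.76 * (-0.99)^3 ≈ 2.68
i=4: S_4 = -2.76 * (-0.99)^4 ≈ -2.65
i=5: S_5 = -2.76 * (-0.99)^5 ≈ 2.62
The first 6 terms are: [-2.76, 2.73, -2.71, 2.68, -2.65, 2.62]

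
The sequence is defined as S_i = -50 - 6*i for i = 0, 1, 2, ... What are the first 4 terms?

This is an arithmetic sequence.
i=0: S_0 = -50 + -6*0 = -50
i=1: S_1 = -50 + -6*1 = -56
i=2: S_2 = -50 + -6*2 = -62
i=3: S_3 = -50 + -6*3 = -68
The first 4 terms are: [-50, -56, -62, -68]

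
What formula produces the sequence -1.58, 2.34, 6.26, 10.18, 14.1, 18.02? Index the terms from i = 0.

Check differences: 2.34 - -1.58 = 3.92
6.26 - 2.34 = 3.92
Common difference d = 3.92.
First term a = -1.58.
Formula: S_i = -1.58 + 3.92*i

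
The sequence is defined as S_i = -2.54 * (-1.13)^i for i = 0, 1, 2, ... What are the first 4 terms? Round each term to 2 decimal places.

This is a geometric sequence.
i=0: S_0 = -2.54 * (-1.13)^0 = -2.54
i=1: S_1 = -2.54 * (-1.13)^1 ≈ 2.87
i=2: S_2 = -2.54 * (-1.13)^2 ≈ -3.24
i=3: S_3 = -2.54 * (-1.13)^3 ≈ 3.66
The first 4 terms are: [-2.54, 2.87, -3.24, 3.66]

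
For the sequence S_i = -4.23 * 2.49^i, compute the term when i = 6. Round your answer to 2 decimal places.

S_6 = -4.23 * 2.49^6 ≈ -4.23 * 238.3395 ≈ -1008.18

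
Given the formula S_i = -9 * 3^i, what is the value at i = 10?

S_10 = -9 * 3^10 = -9 * 59049 = -531441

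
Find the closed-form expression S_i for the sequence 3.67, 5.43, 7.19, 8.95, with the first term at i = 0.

Check differences: 5.43 - 3.67 = 1.76
7.19 - 5.43 = 1.76
Common difference d = 1.76.
First term a = 3.67.
Formula: S_i = 3.67 + 1.76*i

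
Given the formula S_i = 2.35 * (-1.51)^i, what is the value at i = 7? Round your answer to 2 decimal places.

S_7 = 2.35 * (-1.51)^7 ≈ 2.35 * -17.8994 ≈ -42.06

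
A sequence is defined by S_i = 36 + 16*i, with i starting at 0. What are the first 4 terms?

This is an arithmetic sequence.
i=0: S_0 = 36 + 16*0 = 36
i=1: S_1 = 36 + 16*1 = 52
i=2: S_2 = 36 + 16*2 = 68
i=3: S_3 = 36 + 16*3 = 84
The first 4 terms are: [36, 52, 68, 84]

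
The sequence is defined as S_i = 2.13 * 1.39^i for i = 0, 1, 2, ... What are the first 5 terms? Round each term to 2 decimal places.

This is a geometric sequence.
i=0: S_0 = 2.13 * 1.39^0 = 2.13
i=1: S_1 = 2.13 * 1.39^1 ≈ 2.96
i=2: S_2 = 2.13 * 1.39^2 ≈ 4.12
i=3: S_3 = 2.13 * 1.39^3 ≈ 5.72
i=4: S_4 = 2.13 * 1.39^4 ≈ 7.95
The first 5 terms are: [2.13, 2.96, 4.12, 5.72, 7.95]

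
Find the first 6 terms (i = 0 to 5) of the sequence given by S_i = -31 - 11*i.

This is an arithmetic sequence.
i=0: S_0 = -31 + -11*0 = -31
i=1: S_1 = -31 + -11*1 = -42
i=2: S_2 = -31 + -11*2 = -53
i=3: S_3 = -31 + -11*3 = -64
i=4: S_4 = -31 + -11*4 = -75
i=5: S_5 = -31 + -11*5 = -86
The first 6 terms are: [-31, -42, -53, -64, -75, -86]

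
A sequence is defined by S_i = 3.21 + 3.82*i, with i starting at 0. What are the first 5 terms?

This is an arithmetic sequence.
i=0: S_0 = 3.21 + 3.82*0 = 3.21
i=1: S_1 = 3.21 + 3.82*1 = 7.03
i=2: S_2 = 3.21 + 3.82*2 = 10.85
i=3: S_3 = 3.21 + 3.82*3 = 14.67
i=4: S_4 = 3.21 + 3.82*4 = 18.49
The first 5 terms are: [3.21, 7.03, 10.85, 14.67, 18.49]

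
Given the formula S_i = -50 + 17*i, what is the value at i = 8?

S_8 = -50 + 17*8 = -50 + 136 = 86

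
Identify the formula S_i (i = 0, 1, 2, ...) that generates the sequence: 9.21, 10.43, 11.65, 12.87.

Check differences: 10.43 - 9.21 = 1.22
11.65 - 10.43 = 1.22
Common difference d = 1.22.
First term a = 9.21.
Formula: S_i = 9.21 + 1.22*i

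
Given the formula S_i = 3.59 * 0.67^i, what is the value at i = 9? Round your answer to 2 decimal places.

S_9 = 3.59 * 0.67^9 ≈ 3.59 * 0.0272 ≈ 0.1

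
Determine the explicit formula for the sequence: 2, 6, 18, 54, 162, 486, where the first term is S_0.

Check ratios: 6 / 2 = 3.0
Common ratio r = 3.
First term a = 2.
Formula: S_i = 2 * 3^i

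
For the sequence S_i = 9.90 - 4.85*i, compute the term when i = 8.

S_8 = 9.9 + -4.85*8 = 9.9 + -38.8 = -28.9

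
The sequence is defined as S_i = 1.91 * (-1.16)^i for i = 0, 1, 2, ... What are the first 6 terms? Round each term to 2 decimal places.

This is a geometric sequence.
i=0: S_0 = 1.91 * (-1.16)^0 = 1.91
i=1: S_1 = 1.91 * (-1.16)^1 ≈ -2.22
i=2: S_2 = 1.91 * (-1.16)^2 ≈ 2.57
i=3: S_3 = 1.91 * (-1.16)^3 ≈ -2.98
i=4: S_4 = 1.91 * (-1.16)^4 ≈ 3.46
i=5: S_5 = 1.91 * (-1.16)^5 ≈ -4.01
The first 6 terms are: [1.91, -2.22, 2.57, -2.98, 3.46, -4.01]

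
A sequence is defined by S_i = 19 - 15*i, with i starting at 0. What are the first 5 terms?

This is an arithmetic sequence.
i=0: S_0 = 19 + -15*0 = 19
i=1: S_1 = 19 + -15*1 = 4
i=2: S_2 = 19 + -15*2 = -11
i=3: S_3 = 19 + -15*3 = -26
i=4: S_4 = 19 + -15*4 = -41
The first 5 terms are: [19, 4, -11, -26, -41]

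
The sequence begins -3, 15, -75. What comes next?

Ratios: 15 / -3 = -5.0
This is a geometric sequence with common ratio r = -5.
Next term = -75 * -5 = 375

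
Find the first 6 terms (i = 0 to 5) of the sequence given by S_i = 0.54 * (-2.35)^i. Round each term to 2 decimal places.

This is a geometric sequence.
i=0: S_0 = 0.54 * (-2.35)^0 = 0.54
i=1: S_1 = 0.54 * (-2.35)^1 ≈ -1.27
i=2: S_2 = 0.54 * (-2.35)^2 ≈ 2.98
i=3: S_3 = 0.54 * (-2.35)^3 ≈ -7.01
i=4: S_4 = 0.54 * (-2.35)^4 ≈ 16.47
i=5: S_5 = 0.54 * (-2.35)^5 ≈ -38.7
The first 6 terms are: [0.54, -1.27, 2.98, -7.01, 16.47, -38.7]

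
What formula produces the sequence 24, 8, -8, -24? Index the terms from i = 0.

Check differences: 8 - 24 = -16
-8 - 8 = -16
Common difference d = -16.
First term a = 24.
Formula: S_i = 24 - 16*i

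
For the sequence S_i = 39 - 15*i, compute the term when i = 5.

S_5 = 39 + -15*5 = 39 + -75 = -36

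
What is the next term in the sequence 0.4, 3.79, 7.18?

Differences: 3.79 - 0.4 = 3.39
This is an arithmetic sequence with common difference d = 3.39.
Next term = 7.18 + 3.39 = 10.57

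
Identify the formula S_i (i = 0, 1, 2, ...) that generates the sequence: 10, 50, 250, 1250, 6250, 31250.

Check ratios: 50 / 10 = 5.0
Common ratio r = 5.
First term a = 10.
Formula: S_i = 10 * 5^i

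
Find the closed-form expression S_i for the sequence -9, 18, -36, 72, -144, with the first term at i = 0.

Check ratios: 18 / -9 = -2.0
Common ratio r = -2.
First term a = -9.
Formula: S_i = -9 * (-2)^i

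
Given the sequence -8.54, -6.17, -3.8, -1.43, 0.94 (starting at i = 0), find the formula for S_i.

Check differences: -6.17 - -8.54 = 2.37
-3.8 - -6.17 = 2.37
Common difference d = 2.37.
First term a = -8.54.
Formula: S_i = -8.54 + 2.37*i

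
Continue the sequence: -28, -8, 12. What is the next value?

Differences: -8 - -28 = 20
This is an arithmetic sequence with common difference d = 20.
Next term = 12 + 20 = 32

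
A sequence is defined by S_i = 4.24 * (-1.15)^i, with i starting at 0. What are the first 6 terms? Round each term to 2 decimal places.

This is a geometric sequence.
i=0: S_0 = 4.24 * (-1.15)^0 = 4.24
i=1: S_1 = 4.24 * (-1.15)^1 ≈ -4.88
i=2: S_2 = 4.24 * (-1.15)^2 ≈ 5.61
i=3: S_3 = 4.24 * (-1.15)^3 ≈ -6.45
i=4: S_4 = 4.24 * (-1.15)^4 ≈ 7.42
i=5: S_5 = 4.24 * (-1.15)^5 ≈ -8.53
The first 6 terms are: [4.24, -4.88, 5.61, -6.45, 7.42, -8.53]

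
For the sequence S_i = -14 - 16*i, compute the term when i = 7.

S_7 = -14 + -16*7 = -14 + -112 = -126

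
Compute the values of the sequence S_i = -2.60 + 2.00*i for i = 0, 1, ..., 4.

This is an arithmetic sequence.
i=0: S_0 = -2.6 + 2.0*0 = -2.6
i=1: S_1 = -2.6 + 2.0*1 = -0.6
i=2: S_2 = -2.6 + 2.0*2 = 1.4
i=3: S_3 = -2.6 + 2.0*3 = 3.4
i=4: S_4 = -2.6 + 2.0*4 = 5.4
The first 5 terms are: [-2.6, -0.6, 1.4, 3.4, 5.4]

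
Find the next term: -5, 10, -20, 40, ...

Ratios: 10 / -5 = -2.0
This is a geometric sequence with common ratio r = -2.
Next term = 40 * -2 = -80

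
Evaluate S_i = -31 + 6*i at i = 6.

S_6 = -31 + 6*6 = -31 + 36 = 5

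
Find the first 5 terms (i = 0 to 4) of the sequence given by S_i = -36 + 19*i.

This is an arithmetic sequence.
i=0: S_0 = -36 + 19*0 = -36
i=1: S_1 = -36 + 19*1 = -17
i=2: S_2 = -36 + 19*2 = 2
i=3: S_3 = -36 + 19*3 = 21
i=4: S_4 = -36 + 19*4 = 40
The first 5 terms are: [-36, -17, 2, 21, 40]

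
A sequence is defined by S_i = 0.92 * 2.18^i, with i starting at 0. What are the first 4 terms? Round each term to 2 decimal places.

This is a geometric sequence.
i=0: S_0 = 0.92 * 2.18^0 = 0.92
i=1: S_1 = 0.92 * 2.18^1 ≈ 2.01
i=2: S_2 = 0.92 * 2.18^2 ≈ 4.37
i=3: S_3 = 0.92 * 2.18^3 ≈ 9.53
The first 4 terms are: [0.92, 2.01, 4.37, 9.53]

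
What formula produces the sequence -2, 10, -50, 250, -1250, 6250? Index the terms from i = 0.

Check ratios: 10 / -2 = -5.0
Common ratio r = -5.
First term a = -2.
Formula: S_i = -2 * (-5)^i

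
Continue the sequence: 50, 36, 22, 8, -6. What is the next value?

Differences: 36 - 50 = -14
This is an arithmetic sequence with common difference d = -14.
Next term = -6 + -14 = -20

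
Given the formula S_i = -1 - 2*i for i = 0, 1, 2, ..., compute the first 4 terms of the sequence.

This is an arithmetic sequence.
i=0: S_0 = -1 + -2*0 = -1
i=1: S_1 = -1 + -2*1 = -3
i=2: S_2 = -1 + -2*2 = -5
i=3: S_3 = -1 + -2*3 = -7
The first 4 terms are: [-1, -3, -5, -7]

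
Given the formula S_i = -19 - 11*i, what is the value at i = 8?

S_8 = -19 + -11*8 = -19 + -88 = -107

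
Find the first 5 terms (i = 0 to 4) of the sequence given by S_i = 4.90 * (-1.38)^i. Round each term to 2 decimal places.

This is a geometric sequence.
i=0: S_0 = 4.9 * (-1.38)^0 = 4.9
i=1: S_1 = 4.9 * (-1.38)^1 ≈ -6.76
i=2: S_2 = 4.9 * (-1.38)^2 ≈ 9.33
i=3: S_3 = 4.9 * (-1.38)^3 ≈ -12.88
i=4: S_4 = 4.9 * (-1.38)^4 ≈ 17.77
The first 5 terms are: [4.9, -6.76, 9.33, -12.88, 17.77]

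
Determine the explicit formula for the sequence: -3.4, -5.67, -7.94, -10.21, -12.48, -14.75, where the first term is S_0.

Check differences: -5.67 - -3.4 = -2.27
-7.94 - -5.67 = -2.27
Common difference d = -2.27.
First term a = -3.4.
Formula: S_i = -3.40 - 2.27*i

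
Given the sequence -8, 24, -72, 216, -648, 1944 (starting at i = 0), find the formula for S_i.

Check ratios: 24 / -8 = -3.0
Common ratio r = -3.
First term a = -8.
Formula: S_i = -8 * (-3)^i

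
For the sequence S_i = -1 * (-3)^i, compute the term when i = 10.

S_10 = -1 * (-3)^10 = -1 * 59049 = -59049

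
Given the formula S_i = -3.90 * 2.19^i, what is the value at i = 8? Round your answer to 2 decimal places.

S_8 = -3.9 * 2.19^8 ≈ -3.9 * 529.1185 ≈ -2063.56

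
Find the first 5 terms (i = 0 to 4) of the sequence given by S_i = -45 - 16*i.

This is an arithmetic sequence.
i=0: S_0 = -45 + -16*0 = -45
i=1: S_1 = -45 + -16*1 = -61
i=2: S_2 = -45 + -16*2 = -77
i=3: S_3 = -45 + -16*3 = -93
i=4: S_4 = -45 + -16*4 = -109
The first 5 terms are: [-45, -61, -77, -93, -109]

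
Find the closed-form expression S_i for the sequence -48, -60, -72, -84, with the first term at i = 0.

Check differences: -60 - -48 = -12
-72 - -60 = -12
Common difference d = -12.
First term a = -48.
Formula: S_i = -48 - 12*i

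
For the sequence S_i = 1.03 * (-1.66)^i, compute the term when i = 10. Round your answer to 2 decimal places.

S_10 = 1.03 * (-1.66)^10 ≈ 1.03 * 158.8843 ≈ 163.65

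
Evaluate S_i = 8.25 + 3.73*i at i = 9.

S_9 = 8.25 + 3.73*9 = 8.25 + 33.57 = 41.82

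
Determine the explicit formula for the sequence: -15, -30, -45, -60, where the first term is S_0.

Check differences: -30 - -15 = -15
-45 - -30 = -15
Common difference d = -15.
First term a = -15.
Formula: S_i = -15 - 15*i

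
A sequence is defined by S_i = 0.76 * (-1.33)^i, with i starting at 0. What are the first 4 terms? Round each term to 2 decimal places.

This is a geometric sequence.
i=0: S_0 = 0.76 * (-1.33)^0 = 0.76
i=1: S_1 = 0.76 * (-1.33)^1 ≈ -1.01
i=2: S_2 = 0.76 * (-1.33)^2 ≈ 1.34
i=3: S_3 = 0.76 * (-1.33)^3 ≈ -1.79
The first 4 terms are: [0.76, -1.01, 1.34, -1.79]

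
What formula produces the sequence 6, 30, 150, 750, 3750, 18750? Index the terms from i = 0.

Check ratios: 30 / 6 = 5.0
Common ratio r = 5.
First term a = 6.
Formula: S_i = 6 * 5^i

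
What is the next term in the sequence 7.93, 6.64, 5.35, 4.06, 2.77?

Differences: 6.64 - 7.93 = -1.29
This is an arithmetic sequence with common difference d = -1.29.
Next term = 2.77 + -1.29 = 1.48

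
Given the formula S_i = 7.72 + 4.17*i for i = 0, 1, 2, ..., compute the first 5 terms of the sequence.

This is an arithmetic sequence.
i=0: S_0 = 7.72 + 4.17*0 = 7.72
i=1: S_1 = 7.72 + 4.17*1 = 11.89
i=2: S_2 = 7.72 + 4.17*2 = 16.06
i=3: S_3 = 7.72 + 4.17*3 = 20.23
i=4: S_4 = 7.72 + 4.17*4 = 24.4
The first 5 terms are: [7.72, 11.89, 16.06, 20.23, 24.4]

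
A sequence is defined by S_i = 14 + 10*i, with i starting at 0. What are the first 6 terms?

This is an arithmetic sequence.
i=0: S_0 = 14 + 10*0 = 14
i=1: S_1 = 14 + 10*1 = 24
i=2: S_2 = 14 + 10*2 = 34
i=3: S_3 = 14 + 10*3 = 44
i=4: S_4 = 14 + 10*4 = 54
i=5: S_5 = 14 + 10*5 = 64
The first 6 terms are: [14, 24, 34, 44, 54, 64]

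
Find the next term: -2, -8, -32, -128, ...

Ratios: -8 / -2 = 4.0
This is a geometric sequence with common ratio r = 4.
Next term = -128 * 4 = -512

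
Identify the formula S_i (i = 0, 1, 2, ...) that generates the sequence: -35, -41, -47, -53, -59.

Check differences: -41 - -35 = -6
-47 - -41 = -6
Common difference d = -6.
First term a = -35.
Formula: S_i = -35 - 6*i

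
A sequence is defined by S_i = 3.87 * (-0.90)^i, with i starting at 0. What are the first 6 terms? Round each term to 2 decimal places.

This is a geometric sequence.
i=0: S_0 = 3.87 * (-0.9)^0 = 3.87
i=1: S_1 = 3.87 * (-0.9)^1 ≈ -3.48
i=2: S_2 = 3.87 * (-0.9)^2 ≈ 3.13
i=3: S_3 = 3.87 * (-0.9)^3 ≈ -2.82
i=4: S_4 = 3.87 * (-0.9)^4 ≈ 2.54
i=5: S_5 = 3.87 * (-0.9)^5 ≈ -2.29
The first 6 terms are: [3.87, -3.48, 3.13, -2.82, 2.54, -2.29]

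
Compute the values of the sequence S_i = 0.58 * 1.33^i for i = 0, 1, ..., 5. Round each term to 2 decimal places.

This is a geometric sequence.
i=0: S_0 = 0.58 * 1.33^0 = 0.58
i=1: S_1 = 0.58 * 1.33^1 ≈ 0.77
i=2: S_2 = 0.58 * 1.33^2 ≈ 1.03
i=3: S_3 = 0.58 * 1.33^3 ≈ 1.36
i=4: S_4 = 0.58 * 1.33^4 ≈ 1.81
i=5: S_5 = 0.58 * 1.33^5 ≈ 2.41
The first 6 terms are: [0.58, 0.77, 1.03, 1.36, 1.81, 2.41]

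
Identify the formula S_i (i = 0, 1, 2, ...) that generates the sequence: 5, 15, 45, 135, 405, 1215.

Check ratios: 15 / 5 = 3.0
Common ratio r = 3.
First term a = 5.
Formula: S_i = 5 * 3^i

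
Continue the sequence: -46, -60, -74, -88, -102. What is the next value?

Differences: -60 - -46 = -14
This is an arithmetic sequence with common difference d = -14.
Next term = -102 + -14 = -116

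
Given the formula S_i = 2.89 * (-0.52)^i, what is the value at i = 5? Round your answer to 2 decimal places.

S_5 = 2.89 * (-0.52)^5 ≈ 2.89 * -0.038 ≈ -0.11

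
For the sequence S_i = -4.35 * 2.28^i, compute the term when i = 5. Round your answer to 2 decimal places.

S_5 = -4.35 * 2.28^5 ≈ -4.35 * 61.6133 ≈ -268.02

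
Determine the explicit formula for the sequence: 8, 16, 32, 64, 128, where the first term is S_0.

Check ratios: 16 / 8 = 2.0
Common ratio r = 2.
First term a = 8.
Formula: S_i = 8 * 2^i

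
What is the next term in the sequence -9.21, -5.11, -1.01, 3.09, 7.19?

Differences: -5.11 - -9.21 = 4.1
This is an arithmetic sequence with common difference d = 4.1.
Next term = 7.19 + 4.1 = 11.29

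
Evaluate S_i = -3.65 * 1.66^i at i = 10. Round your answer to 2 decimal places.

S_10 = -3.65 * 1.66^10 ≈ -3.65 * 158.8843 ≈ -579.93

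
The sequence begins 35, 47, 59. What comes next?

Differences: 47 - 35 = 12
This is an arithmetic sequence with common difference d = 12.
Next term = 59 + 12 = 71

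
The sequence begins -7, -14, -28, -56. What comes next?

Ratios: -14 / -7 = 2.0
This is a geometric sequence with common ratio r = 2.
Next term = -56 * 2 = -112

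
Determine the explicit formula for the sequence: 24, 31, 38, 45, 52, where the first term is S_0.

Check differences: 31 - 24 = 7
38 - 31 = 7
Common difference d = 7.
First term a = 24.
Formula: S_i = 24 + 7*i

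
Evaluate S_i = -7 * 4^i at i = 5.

S_5 = -7 * 4^5 = -7 * 1024 = -7168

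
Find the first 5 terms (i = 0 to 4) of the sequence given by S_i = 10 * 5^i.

This is a geometric sequence.
i=0: S_0 = 10 * 5^0 = 10
i=1: S_1 = 10 * 5^1 = 50
i=2: S_2 = 10 * 5^2 = 250
i=3: S_3 = 10 * 5^3 = 1250
i=4: S_4 = 10 * 5^4 = 6250
The first 5 terms are: [10, 50, 250, 1250, 6250]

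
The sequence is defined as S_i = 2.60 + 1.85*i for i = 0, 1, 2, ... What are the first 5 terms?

This is an arithmetic sequence.
i=0: S_0 = 2.6 + 1.85*0 = 2.6
i=1: S_1 = 2.6 + 1.85*1 = 4.45
i=2: S_2 = 2.6 + 1.85*2 = 6.3
i=3: S_3 = 2.6 + 1.85*3 = 8.15
i=4: S_4 = 2.6 + 1.85*4 = 10.0
The first 5 terms are: [2.6, 4.45, 6.3, 8.15, 10.0]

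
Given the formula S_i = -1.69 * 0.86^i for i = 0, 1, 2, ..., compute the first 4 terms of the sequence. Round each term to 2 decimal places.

This is a geometric sequence.
i=0: S_0 = -1.69 * 0.86^0 = -1.69
i=1: S_1 = -1.69 * 0.86^1 ≈ -1.45
i=2: S_2 = -1.69 * 0.86^2 ≈ -1.25
i=3: S_3 = -1.69 * 0.86^3 ≈ -1.07
The first 4 terms are: [-1.69, -1.45, -1.25, -1.07]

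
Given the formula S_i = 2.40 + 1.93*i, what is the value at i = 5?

S_5 = 2.4 + 1.93*5 = 2.4 + 9.65 = 12.05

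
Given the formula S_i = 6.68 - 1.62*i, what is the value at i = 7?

S_7 = 6.68 + -1.62*7 = 6.68 + -11.34 = -4.66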